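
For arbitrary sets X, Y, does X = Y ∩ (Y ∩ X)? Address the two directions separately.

(⊆) This inclusion fails. Take X = {1}, Y = ∅; then 1 ∈ X but 1 ∉ Y ∩ (Y ∩ X).

(⊇) Let x ∈ Y ∩ (Y ∩ X). Then x ∈ X ∩ Y, from which x ∈ X.

(⊆) fails; (⊇) holds.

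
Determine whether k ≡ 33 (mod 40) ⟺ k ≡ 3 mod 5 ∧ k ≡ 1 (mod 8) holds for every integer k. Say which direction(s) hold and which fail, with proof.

The biconditional holds.

(⟹) Suppose k ≡ 33 (mod 40); write k = 40j + 33. Since 5 ∣ 40, reducing mod 5 gives k ≡ 33 ≡ 3 (mod 5); since 8 ∣ 40, reducing mod 8 gives k ≡ 33 ≡ 1 (mod 8).

(⟸) Conversely, if k ≡ 3 (mod 5) and k ≡ 1 (mod 8), then by the Chinese remainder theorem k ≡ 33 (mod 40). This is exactly k ≡ 33 (mod 40).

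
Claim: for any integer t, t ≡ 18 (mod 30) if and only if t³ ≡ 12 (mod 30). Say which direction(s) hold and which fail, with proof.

Both directions hold; the statement is true.

(⇐) Suppose t³ ≡ 12 (mod 30). The only residue r in {0, …, 29} with r³ ≡ 12 (mod 30) is r = 18, so t ≡ 18 (mod 30).

(⇒) Suppose t ≡ 18 (mod 30). Write t = 30j + 18. Then (30j + 18)³ = 27000j³ + 48600j² + 29160j + 5832 = 30(900j³ + 1620j² + 972j + 194) + 12, so t³ ≡ 12 (mod 30).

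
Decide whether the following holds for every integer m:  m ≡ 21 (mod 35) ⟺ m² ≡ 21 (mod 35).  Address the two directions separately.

(⟹) Suppose m ≡ 21 (mod 35). Write m = 35j + 21. Then (35j + 21)² = 1225j² + 1470j + 441 = 35(35j² + 42j + 12) + 21, so m² ≡ 21 (mod 35).

(⟸) This fails: take m = 14. Then 14² = 196 ≡ 21 (mod 35), yet 14 ≡ 14 (mod 35), not 21.

The forward direction holds; the converse fails.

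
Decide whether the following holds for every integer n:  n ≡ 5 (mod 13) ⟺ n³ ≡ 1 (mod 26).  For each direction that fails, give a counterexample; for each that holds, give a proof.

[⇒] This fails: take n = 5. Then 5 ≡ 5 (mod 13), but 5³ = 125 ≡ 21 (mod 26), not 1.

[⇐] This fails: take n = 1. Then 1³ = 1 ≡ 1 (mod 26), yet 1 ≡ 1 (mod 13), not 5.

Neither direction holds.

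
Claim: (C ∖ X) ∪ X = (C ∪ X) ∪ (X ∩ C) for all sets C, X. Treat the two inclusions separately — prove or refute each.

Forward inclusion. Let x ∈ (C ∖ X) ∪ X. Then either x ∈ C and x ∉ X; or x ∈ X and x ∉ C; or x ∈ C ∩ X. In each case x ∈ (C ∪ X) ∪ (X ∩ C), so (C ∖ X) ∪ X ⊆ (C ∪ X) ∪ (X ∩ C).

Reverse inclusion. Let x ∈ (C ∪ X) ∪ (X ∩ C). Then either x ∈ C and x ∉ X; or x ∈ X and x ∉ C; or x ∈ C ∩ X. In each case x ∈ (C ∖ X) ∪ X, so (C ∪ X) ∪ (X ∩ C) ⊆ (C ∖ X) ∪ X.

The two sets are equal.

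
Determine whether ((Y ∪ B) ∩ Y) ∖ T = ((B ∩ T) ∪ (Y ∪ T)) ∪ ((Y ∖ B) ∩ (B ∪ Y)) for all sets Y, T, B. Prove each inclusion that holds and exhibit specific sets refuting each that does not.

Forward inclusion. Let x ∈ ((Y ∪ B) ∩ Y) ∖ T. Then either x ∈ Y and x ∉ T, B; or x ∈ Y ∩ B and x ∉ T. In each case x ∈ ((B ∩ T) ∪ (Y ∪ T)) ∪ ((Y ∖ B) ∩ (B ∪ Y)), so ((Y ∪ B) ∩ Y) ∖ T ⊆ ((B ∩ T) ∪ (Y ∪ T)) ∪ ((Y ∖ B) ∩ (B ∪ Y)).

Reverse inclusion. This inclusion fails. Take Y = ∅, T = {1}, B = ∅; then 1 ∈ ((B ∩ T) ∪ (Y ∪ T)) ∪ ((Y ∖ B) ∩ (B ∪ Y)) but 1 ∉ ((Y ∪ B) ∩ Y) ∖ T.

Only the forward inclusion holds.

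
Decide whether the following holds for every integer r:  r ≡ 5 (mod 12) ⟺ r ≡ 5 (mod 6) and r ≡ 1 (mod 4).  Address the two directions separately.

(⇒) Suppose r ≡ 5 (mod 12); write r = 12j + 5. Since 6 ∣ 12, reducing mod 6 gives r ≡ 5 (mod 6); since 4 ∣ 12, reducing mod 4 gives r ≡ 5 ≡ 1 (mod 4).

(⇐) Conversely, if r ≡ 5 (mod 6) and r ≡ 1 (mod 4), then by the Chinese remainder theorem r ≡ 5 (mod 12). This is exactly r ≡ 5 (mod 12).

The biconditional holds.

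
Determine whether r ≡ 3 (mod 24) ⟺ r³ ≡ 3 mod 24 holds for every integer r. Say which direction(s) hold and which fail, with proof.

[⇒] Suppose r ≡ 3 (mod 24). Write r = 24j + 3. Then (24j + 3)³ = 13824j³ + 5184j² + 648j + 27 = 24(576j³ + 216j² + 27j + 1) + 3, so r³ ≡ 3 (mod 24).

[⇐] Conversely, suppose r³ ≡ 3 (mod 24). The only residue r in {0, …, 23} with r³ ≡ 3 (mod 24) is r = 3, so r ≡ 3 (mod 24).

Equivalent; both directions hold.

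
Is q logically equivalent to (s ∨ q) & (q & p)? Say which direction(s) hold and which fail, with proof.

The forward direction fails; the converse holds.

Forward direction. This fails. Under q = T, p = F, s = F, the left side is true but the right side is false.

Converse. Assume the antecedent. If q is true, q reduces to true regardless of the other variables. If q is false, the antecedent cannot hold. Either way q holds.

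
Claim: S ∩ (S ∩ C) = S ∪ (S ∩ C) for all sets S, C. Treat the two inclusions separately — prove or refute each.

(⊆) holds; (⊇) fails.

Forward inclusion. Let x ∈ S ∩ (S ∩ C). Then x ∈ S ∩ C, from which x ∈ S ∪ (S ∩ C).

Reverse inclusion. This inclusion fails. Take S = {1}, C = ∅; then 1 ∈ S ∪ (S ∩ C) but 1 ∉ S ∩ (S ∩ C).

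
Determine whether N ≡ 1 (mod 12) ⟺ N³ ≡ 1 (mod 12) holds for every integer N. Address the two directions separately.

(→) Suppose N ≡ 1 (mod 12). Write N = 12j + 1. Then (12j + 1)³ = 1728j³ + 432j² + 36j + 1 = 12(144j³ + 36j² + 3j) + 1, so N³ ≡ 1 (mod 12).

(←) Conversely, suppose N³ ≡ 1 (mod 12). The only residue r in {0, …, 11} with r³ ≡ 1 (mod 12) is r = 1, so N ≡ 1 (mod 12).

Both directions hold.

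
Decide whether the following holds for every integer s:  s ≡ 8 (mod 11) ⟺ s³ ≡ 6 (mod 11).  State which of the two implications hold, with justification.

[⇒] Suppose s ≡ 8 (mod 11). Write s = 11j + 8. Then (11j + 8)³ = 1331j³ + 2904j² + 2112j + 512 = 11(121j³ + 264j² + 192j + 46) + 6, so s³ ≡ 6 (mod 11).

[⇐] Conversely, suppose s³ ≡ 6 (mod 11). The only residue r in {0, …, 10} with r³ ≡ 6 (mod 11) is r = 8, so s ≡ 8 (mod 11).

Equivalent; both directions hold.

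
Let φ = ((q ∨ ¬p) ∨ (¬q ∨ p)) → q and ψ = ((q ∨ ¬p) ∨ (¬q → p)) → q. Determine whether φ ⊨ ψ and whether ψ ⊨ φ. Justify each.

(⇒) Assume the antecedent. If p is true, the antecedent forces (p = T, q = T), and ((q ∨ ¬p) ∨ (¬q → p)) → q holds there. If p is false, the antecedent forces (p = F, q = T), and ((q ∨ ¬p) ∨ (¬q → p)) → q holds there. Either way ((q ∨ ¬p) ∨ (¬q → p)) → q holds.

(⇐) Assume the antecedent. If p is true, the antecedent forces (p = T, q = T), and ((q ∨ ¬p) ∨ (¬q ∨ p)) → q holds there. If p is false, the antecedent forces (p = F, q = T), and ((q ∨ ¬p) ∨ (¬q ∨ p)) → q holds there. Either way ((q ∨ ¬p) ∨ (¬q ∨ p)) → q holds.

Both directions hold; the statement is true.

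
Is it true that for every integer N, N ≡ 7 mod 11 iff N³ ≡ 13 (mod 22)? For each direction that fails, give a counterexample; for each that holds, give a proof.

(⇒) fails; (⇐) holds.

Forward direction. This fails: take N = 18. Then 18 ≡ 7 (mod 11), but 18³ = 5832 ≡ 2 (mod 22), not 13.

Converse. The residues r modulo 22 with r³ ≡ 13 (mod 22) are exactly {7}, and each is ≡ 7 (mod 11).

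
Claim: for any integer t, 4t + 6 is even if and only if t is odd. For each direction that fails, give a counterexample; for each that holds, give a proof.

Only the reverse direction holds.

(⟹) This fails: take t = 6. Then 4t + 6 = 30, which is even, yet t = 6 is even, not odd.

(⟸) Suppose t is odd. Since 4 is even, 4t is even for every t, so 4t + 6 has the same parity as 6, which is even. Hence 4t + 6 is even.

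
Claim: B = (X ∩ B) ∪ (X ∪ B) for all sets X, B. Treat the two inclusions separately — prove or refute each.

(⊆) holds; (⊇) fails.

(⊆) Let x ∈ B. Then either x ∈ B and x ∉ X; or x ∈ X ∩ B. In each case x ∈ (X ∩ B) ∪ (X ∪ B), so B ⊆ (X ∩ B) ∪ (X ∪ B).

(⊇) This inclusion fails. Take X = {1}, B = ∅; then 1 ∈ (X ∩ B) ∪ (X ∪ B) but 1 ∉ B.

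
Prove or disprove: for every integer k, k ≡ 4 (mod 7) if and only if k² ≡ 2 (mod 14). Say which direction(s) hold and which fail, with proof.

(⇒) fails and (⇐) fails.

[⇒] This fails: take k = 11. Then 11 ≡ 4 (mod 7), but 11² = 121 ≡ 9 (mod 14), not 2.

[⇐] This fails: take k = 10. Then 10² = 100 ≡ 2 (mod 14), yet 10 ≡ 3 (mod 7), not 4.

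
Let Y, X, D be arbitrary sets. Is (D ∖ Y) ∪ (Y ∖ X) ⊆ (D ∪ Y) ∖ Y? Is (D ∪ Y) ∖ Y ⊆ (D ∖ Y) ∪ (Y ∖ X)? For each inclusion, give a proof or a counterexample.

Forward inclusion. This inclusion fails. Take Y = {1}, X = ∅, D = ∅; then 1 ∈ (D ∖ Y) ∪ (Y ∖ X) but 1 ∉ (D ∪ Y) ∖ Y.

Reverse inclusion. Let x ∈ (D ∪ Y) ∖ Y. Then either x ∈ D and x ∉ Y, X; or x ∈ X ∩ D and x ∉ Y. In each case x ∈ (D ∖ Y) ∪ (Y ∖ X), so (D ∪ Y) ∖ Y ⊆ (D ∖ Y) ∪ (Y ∖ X).

(⊆) fails; (⊇) holds.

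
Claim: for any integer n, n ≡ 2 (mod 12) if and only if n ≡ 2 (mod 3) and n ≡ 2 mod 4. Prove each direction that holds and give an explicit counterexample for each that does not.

(⇒) Suppose n ≡ 2 (mod 12); write n = 12j + 2. Since 3 ∣ 12, reducing mod 3 gives n ≡ 2 (mod 3); since 4 ∣ 12, reducing mod 4 gives n ≡ 2 (mod 4).

(⇐) Conversely, if n ≡ 2 (mod 3) and n ≡ 2 (mod 4), then by the Chinese remainder theorem n ≡ 2 (mod 12). This is exactly n ≡ 2 (mod 12).

Both directions hold.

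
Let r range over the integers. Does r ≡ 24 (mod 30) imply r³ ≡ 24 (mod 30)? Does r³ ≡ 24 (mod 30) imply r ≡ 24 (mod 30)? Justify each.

Equivalent; both directions hold.

[⇒] Suppose r ≡ 24 (mod 30). Write r = 30j + 24. Then (30j + 24)³ = 27000j³ + 64800j² + 51840j + 13824 = 30(900j³ + 2160j² + 1728j + 460) + 24, so r³ ≡ 24 (mod 30).

[⇐] Conversely, suppose r³ ≡ 24 (mod 30). The only residue r in {0, …, 29} with r³ ≡ 24 (mod 30) is r = 24, so r ≡ 24 (mod 30).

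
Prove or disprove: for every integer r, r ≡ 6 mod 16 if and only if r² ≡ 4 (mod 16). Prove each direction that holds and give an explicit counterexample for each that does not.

Not equivalent: only (⇒) holds.

(⟹) Suppose r ≡ 6 mod 16. Write r = 16j + 6. Then (16j + 6)² = 256j² + 192j + 36 = 16(16j² + 12j + 2) + 4, so r² ≡ 4 (mod 16).

(⟸) This fails: take r = 2. Then 2² = 4 ≡ 4 (mod 16), yet 2 ≡ 2 (mod 16), not 6.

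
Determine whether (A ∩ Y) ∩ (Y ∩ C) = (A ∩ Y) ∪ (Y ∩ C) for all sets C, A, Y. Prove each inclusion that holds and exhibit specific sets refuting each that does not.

(⊆) Let x ∈ (A ∩ Y) ∩ (Y ∩ C). Then x ∈ C ∩ A ∩ Y, from which x ∈ (A ∩ Y) ∪ (Y ∩ C).

(⊇) This inclusion fails. Take C = {1}, A = ∅, Y = {1}; then 1 ∈ (A ∩ Y) ∪ (Y ∩ C) but 1 ∉ (A ∩ Y) ∩ (Y ∩ C).

Only the forward inclusion holds.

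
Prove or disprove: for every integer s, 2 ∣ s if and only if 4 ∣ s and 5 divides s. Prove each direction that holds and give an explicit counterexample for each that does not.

(⇒) fails; (⇐) holds.

(→) This fails: take s = 2. Certainly 2 ∣ 2, but 4 ∤ 2.

(←) Suppose 4 ∣ s and 5 ∣ s. Any common multiple of 4 and 5 is a multiple of their lcm; here gcd(4, 5) = 1, so lcm(4, 5) = 4·5 = 20, so 20 ∣ s. Since 2 ∣ 20, it follows that 2 ∣ s.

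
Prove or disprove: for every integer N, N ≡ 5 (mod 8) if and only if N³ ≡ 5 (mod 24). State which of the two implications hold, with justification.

The forward direction fails; the converse holds.

(→) This fails: take N = 13. Then 13 ≡ 5 (mod 8), but 13³ = 2197 ≡ 13 (mod 24), not 5.

(←) Conversely, the residues r modulo 24 with r³ ≡ 5 (mod 24) are exactly {5}, and each is ≡ 5 (mod 8).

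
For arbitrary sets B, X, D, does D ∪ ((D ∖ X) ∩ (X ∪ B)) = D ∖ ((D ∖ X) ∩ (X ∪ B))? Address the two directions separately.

Only the reverse inclusion holds.

(⊆) This inclusion fails. Take B = {1}, X = ∅, D = {1}; then 1 ∈ D ∪ ((D ∖ X) ∩ (X ∪ B)) but 1 ∉ D ∖ ((D ∖ X) ∩ (X ∪ B)).

(⊇) Let x ∈ D ∖ ((D ∖ X) ∩ (X ∪ B)). Then either x ∈ D and x ∉ B, X; or x ∈ X ∩ D and x ∉ B; or x ∈ B ∩ X ∩ D. In each case x ∈ D ∪ ((D ∖ X) ∩ (X ∪ B)), so D ∖ ((D ∖ X) ∩ (X ∪ B)) ⊆ D ∪ ((D ∖ X) ∩ (X ∪ B)).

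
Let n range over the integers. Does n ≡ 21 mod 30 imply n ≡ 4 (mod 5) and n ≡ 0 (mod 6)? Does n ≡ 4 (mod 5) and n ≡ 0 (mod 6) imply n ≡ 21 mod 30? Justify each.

(⇒) fails and (⇐) fails.

(⟹) This fails: n = 21 gives 21 ≡ 21 (mod 30) but 21 ≡ 1 (mod 5), so the conjunction on the right does not hold.

(⟸) This fails: n = 24 satisfies both congruences on the right (24 ≡ 4 mod 5 and 24 ≡ 0 mod 6) yet 24 ≡ 24 (mod 30), not 21.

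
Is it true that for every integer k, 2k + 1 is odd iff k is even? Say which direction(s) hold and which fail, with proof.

[⇐] Suppose k is even. Since 2 is even, 2k is even for every k, so 2k + 1 has the same parity as 1, which is odd. Hence 2k + 1 is odd.

[⇒] This fails: take k = 3. Then 2k + 1 = 7, which is odd, yet k = 3 is odd, not even.

The forward direction fails; the converse holds.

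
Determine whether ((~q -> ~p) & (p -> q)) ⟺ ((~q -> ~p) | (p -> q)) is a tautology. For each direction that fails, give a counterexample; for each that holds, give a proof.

(⇒) Assume the antecedent. If p is true, the antecedent forces (p = T, q = T), and (~q -> ~p) | (p -> q) holds there. If p is false, (~q -> ~p) | (p -> q) reduces to true regardless of the other variables. Either way (~q -> ~p) | (p -> q) holds.

(⇐) Assume the antecedent. If p is true, the antecedent forces (p = T, q = T), and (~q -> ~p) & (p -> q) holds there. If p is false, (~q -> ~p) & (p -> q) reduces to true regardless of the other variables. Either way (~q -> ~p) & (p -> q) holds.

Both directions hold; the statement is true.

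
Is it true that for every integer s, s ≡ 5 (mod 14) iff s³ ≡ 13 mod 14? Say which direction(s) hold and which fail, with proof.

(⇒) holds; (⇐) fails.

(←) This fails: take s = 3. Then 3³ = 27 ≡ 13 (mod 14), yet 3 ≡ 3 (mod 14), not 5.

(→) Suppose s ≡ 5 (mod 14). Write s = 14j + 5. Then (14j + 5)³ = 2744j³ + 2940j² + 1050j + 125 = 14(196j³ + 210j² + 75j + 8) + 13, so s³ ≡ 13 (mod 14).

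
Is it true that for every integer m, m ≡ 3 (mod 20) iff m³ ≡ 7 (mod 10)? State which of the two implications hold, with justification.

(⟸) This fails: take m = 13. Then 13³ = 2197 ≡ 7 (mod 10), yet 13 ≡ 13 (mod 20), not 3.

(⟹) Suppose m ≡ 3 (mod 20). Then m³ ≡ 3³ = 27 (mod 20), and since 10 ∣ 20, also m³ ≡ 7 (mod 10).

Not equivalent: only (⇒) holds.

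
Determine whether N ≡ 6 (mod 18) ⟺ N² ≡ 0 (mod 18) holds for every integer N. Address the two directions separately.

Not equivalent: only (⇒) holds.

Forward direction. Suppose N ≡ 6 (mod 18). Write N = 18j + 6. Then (18j + 6)² = 324j² + 216j + 36 = 18(18j² + 12j + 2) + 0, so N² ≡ 0 (mod 18).

Converse. This fails: take N = 0. Then 0² = 0 ≡ 0 (mod 18), yet 0 ≡ 0 (mod 18), not 6.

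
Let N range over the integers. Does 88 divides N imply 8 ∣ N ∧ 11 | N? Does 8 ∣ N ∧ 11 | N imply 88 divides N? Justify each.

(→) If 88 ∣ N, write N = 88q. Since 88 = 11·8, N = 8·(11q), so 8 ∣ N; and since 88 = 8·11, N = 11·(8q), so 11 ∣ N.

(←) Suppose 8 ∣ N and 11 ∣ N. Any common multiple of 8 and 11 is a multiple of their lcm; here gcd(8, 11) = 1, so lcm(8, 11) = 8·11 = 88, so 88 ∣ N.

Both directions hold.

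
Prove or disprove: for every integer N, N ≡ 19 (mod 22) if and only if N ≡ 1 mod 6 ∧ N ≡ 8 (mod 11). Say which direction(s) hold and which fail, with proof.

Only the converse holds.

[⇒] This fails: N = 41 gives 41 ≡ 19 (mod 22) but 41 ≡ 5 (mod 6), so the conjunction on the right does not hold.

[⇐] Conversely, if N ≡ 1 (mod 6) and N ≡ 8 (mod 11), then by the Chinese remainder theorem N ≡ 19 (mod 66). Since 19 ≡ 19 (mod 22) and 22 ∣ 66, we get N ≡ 19 (mod 22).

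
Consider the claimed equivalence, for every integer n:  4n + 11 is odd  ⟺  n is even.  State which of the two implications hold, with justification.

(⇒) This fails: take n = 7. Then 4n + 11 = 39, which is odd, yet n = 7 is odd, not even.

(⇐) Suppose n is even. Since 4 is even, 4n is even for every n, so 4n + 11 has the same parity as 11, which is odd. Hence 4n + 11 is odd.

The forward direction fails; the converse holds.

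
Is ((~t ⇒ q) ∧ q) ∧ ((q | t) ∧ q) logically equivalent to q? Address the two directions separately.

Forward direction. Assume the antecedent. If t is true, the antecedent forces (t = T, q = T), and q holds there. If t is false, the antecedent forces (t = F, q = T), and q holds there. Either way q holds.

Converse. Assume the antecedent. If t is true, the antecedent forces (t = T, q = T), and ((~t ⇒ q) ∧ q) ∧ ((q | t) ∧ q) holds there. If t is false, the antecedent forces (t = F, q = T), and ((~t ⇒ q) ∧ q) ∧ ((q | t) ∧ q) holds there. Either way ((~t ⇒ q) ∧ q) ∧ ((q | t) ∧ q) holds.

Both directions hold.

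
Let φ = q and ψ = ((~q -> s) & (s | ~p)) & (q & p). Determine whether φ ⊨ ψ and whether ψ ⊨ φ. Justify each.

(⇒) fails; (⇐) holds.

Forward direction. This fails. Under s = F, q = T, p = F, the left side is true but the right side is false.

Converse. Assume the antecedent. If s is true, the antecedent forces (s = T, q = T, p = T), and q holds there. If s is false, the antecedent cannot hold. Either way q holds.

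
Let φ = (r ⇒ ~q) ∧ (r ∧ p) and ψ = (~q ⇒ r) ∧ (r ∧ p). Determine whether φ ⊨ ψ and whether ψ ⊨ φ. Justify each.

(⟸) This fails. Under p = T, q = T, r = T, the left side is false but the right side is true.

(⟹) Assume the antecedent. If p is true, the antecedent forces (p = T, q = F, r = T), and (~q ⇒ r) ∧ (r ∧ p) holds there. If p is false, the antecedent cannot hold. Either way (~q ⇒ r) ∧ (r ∧ p) holds.

Only the forward direction holds.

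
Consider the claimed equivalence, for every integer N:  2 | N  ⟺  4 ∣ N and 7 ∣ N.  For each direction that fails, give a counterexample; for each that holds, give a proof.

Only the reverse direction holds.

(⟹) This fails: take N = 2. Certainly 2 ∣ 2, but 4 ∤ 2.

(⟸) Suppose 4 ∣ N and 7 ∣ N. Any common multiple of 4 and 7 is a multiple of their lcm; here gcd(4, 7) = 1, so lcm(4, 7) = 4·7 = 28, so 28 ∣ N. Since 2 ∣ 28, it follows that 2 ∣ N.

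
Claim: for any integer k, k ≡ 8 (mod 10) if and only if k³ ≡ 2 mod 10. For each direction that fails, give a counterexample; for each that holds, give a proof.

Forward direction. Suppose k ≡ 8 (mod 10). Write k = 10j + 8. Then (10j + 8)³ = 1000j³ + 2400j² + 1920j + 512 = 10(100j³ + 240j² + 192j + 51) + 2, so k³ ≡ 2 (mod 10).

Converse. For the converse, argue contrapositively. If k ≢ 8 (mod 10), then k is congruent to one of 0, 1, 2, 3, 4, 5, 6, 7, 9 modulo 10, and these give k³ ≡ 0, 1, 8, 7, 4, 5, 6, 3, 9 respectively — never 2.

The biconditional holds.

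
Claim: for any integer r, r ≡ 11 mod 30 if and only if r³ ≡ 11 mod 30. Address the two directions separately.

Both implications hold.

(→) Suppose r ≡ 11 mod 30. Write r = 30j + 11. Then (30j + 11)³ = 27000j³ + 29700j² + 10890j + 1331 = 30(900j³ + 990j² + 363j + 44) + 11, so r³ ≡ 11 (mod 30).

(←) Conversely, suppose r³ ≡ 11 (mod 30). The only residue r in {0, …, 29} with r³ ≡ 11 (mod 30) is r = 11, so r ≡ 11 (mod 30).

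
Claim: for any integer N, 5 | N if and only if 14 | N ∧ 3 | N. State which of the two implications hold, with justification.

Forward direction. This fails: take N = 5. Certainly 5 ∣ 5, but 14 ∤ 5.

Converse. This fails: take N = 42. Both 14 ∣ 42 and 3 ∣ 42, yet 42 is not a multiple of 5 (since 42 = 8·5 + 2), so 5 ∤ 42.

(⇒) fails and (⇐) fails.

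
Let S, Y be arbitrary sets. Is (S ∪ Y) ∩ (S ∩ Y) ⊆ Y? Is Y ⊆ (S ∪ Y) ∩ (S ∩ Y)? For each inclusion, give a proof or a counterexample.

(⊆) holds; (⊇) fails.

Forward inclusion. Let x ∈ (S ∪ Y) ∩ (S ∩ Y). Then x ∈ S ∩ Y, from which x ∈ Y.

Reverse inclusion. This inclusion fails. Take S = ∅, Y = {1}; then 1 ∈ Y but 1 ∉ (S ∪ Y) ∩ (S ∩ Y).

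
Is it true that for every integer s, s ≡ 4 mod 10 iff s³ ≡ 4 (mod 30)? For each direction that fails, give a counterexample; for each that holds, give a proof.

The forward direction fails; the converse holds.

Forward direction. This fails: take s = 14. Then 14 ≡ 4 (mod 10), but 14³ = 2744 ≡ 14 (mod 30), not 4.

Converse. The residues r modulo 30 with r³ ≡ 4 (mod 30) are exactly {4}, and each is ≡ 4 (mod 10).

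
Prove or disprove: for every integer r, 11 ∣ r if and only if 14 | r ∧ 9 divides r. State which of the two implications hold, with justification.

(⇒) This fails: take r = 11. Certainly 11 ∣ 11, but 14 ∤ 11.

(⇐) This fails: take r = 126. Both 14 ∣ 126 and 9 ∣ 126, yet 126 is not a multiple of 11 (since 126 = 11·11 + 5), so 11 ∤ 126.

Neither direction holds.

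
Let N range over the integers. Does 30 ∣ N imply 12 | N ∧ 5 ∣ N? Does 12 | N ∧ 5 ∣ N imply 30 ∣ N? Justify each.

[⇐] Suppose 12 ∣ N and 5 ∣ N. Any common multiple of 12 and 5 is a multiple of their lcm; here gcd(12, 5) = 1, so lcm(12, 5) = 12·5 = 60, so 60 ∣ N. Since 30 ∣ 60, it follows that 30 ∣ N.

[⇒] This fails: take N = 30. Certainly 30 ∣ 30, but 12 ∤ 30.

Only the reverse direction holds.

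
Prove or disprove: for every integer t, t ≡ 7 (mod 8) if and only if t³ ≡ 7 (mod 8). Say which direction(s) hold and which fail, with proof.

Both directions hold.

Forward direction. Suppose t ≡ 7 (mod 8). Write t = 8j + 7. Then (8j + 7)³ = 512j³ + 1344j² + 1176j + 343 = 8(64j³ + 168j² + 147j + 42) + 7, so t³ ≡ 7 (mod 8).

Converse. For the converse, argue contrapositively. If t ≢ 7 (mod 8), then t is congruent to one of 0, 1, 2, 3, 4, 5, 6 modulo 8, and these give t³ ≡ 0, 1, 0, 3, 0, 5, 0 respectively — never 7.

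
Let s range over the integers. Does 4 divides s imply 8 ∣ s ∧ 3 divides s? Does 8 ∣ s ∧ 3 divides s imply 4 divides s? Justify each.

Not equivalent: only (⇐) holds.

(←) Suppose 8 ∣ s and 3 ∣ s. Any common multiple of 8 and 3 is a multiple of their lcm; here gcd(8, 3) = 1, so lcm(8, 3) = 8·3 = 24, so 24 ∣ s. Since 4 ∣ 24, it follows that 4 ∣ s.

(→) This fails: take s = 4. Certainly 4 ∣ 4, but 8 ∤ 4.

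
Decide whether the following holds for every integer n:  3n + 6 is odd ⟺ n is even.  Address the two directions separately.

Forward direction. This fails: n = 7 gives 3n + 6 = 27, which is odd, but 7 is odd, not even.

Converse. This also fails: n = 0 is even, but 3n + 6 = 6 is even, not odd.

Both directions fail.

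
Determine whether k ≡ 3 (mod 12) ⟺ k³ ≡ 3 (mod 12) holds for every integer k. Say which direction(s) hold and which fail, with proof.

(⇐) Suppose k³ ≡ 3 (mod 12). The only residue r in {0, …, 11} with r³ ≡ 3 (mod 12) is r = 3, so k ≡ 3 (mod 12).

(⇒) Suppose k ≡ 3 (mod 12). Write k = 12j + 3. Then (12j + 3)³ = 1728j³ + 1296j² + 324j + 27 = 12(144j³ + 108j² + 27j + 2) + 3, so k³ ≡ 3 (mod 12).

Both implications hold.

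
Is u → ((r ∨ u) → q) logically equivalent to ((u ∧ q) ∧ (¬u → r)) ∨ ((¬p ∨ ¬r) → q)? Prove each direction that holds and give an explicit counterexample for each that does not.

Neither direction holds.

(→) This fails. Under u = F, p = F, q = F, r = F, the left side is true but the right side is false.

(←) This fails. Under u = T, p = T, q = F, r = T, the left side is false but the right side is true.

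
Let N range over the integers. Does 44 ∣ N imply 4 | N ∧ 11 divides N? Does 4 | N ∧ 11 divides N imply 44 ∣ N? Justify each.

(⟹) If 44 ∣ N, write N = 44q. Since 44 = 11·4, N = 4·(11q), so 4 ∣ N; and since 44 = 4·11, N = 11·(4q), so 11 ∣ N.

(⟸) Suppose 4 ∣ N and 11 ∣ N. Any common multiple of 4 and 11 is a multiple of their lcm; here gcd(4, 11) = 1, so lcm(4, 11) = 4·11 = 44, so 44 ∣ N.

Both implications hold.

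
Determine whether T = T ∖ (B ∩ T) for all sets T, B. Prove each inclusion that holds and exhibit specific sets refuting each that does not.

The sets are not equal: only the reverse inclusion holds.

(⊆) This inclusion fails. Take T = {1}, B = {1}; then 1 ∈ T but 1 ∉ T ∖ (B ∩ T).

(⊇) Let x ∈ T ∖ (B ∩ T). Then x ∈ T and x ∉ B, from which x ∈ T.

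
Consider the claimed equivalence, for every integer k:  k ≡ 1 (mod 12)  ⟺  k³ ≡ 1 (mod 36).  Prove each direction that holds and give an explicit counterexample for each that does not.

Both implications hold.

(⇒) Suppose k ≡ 1 (mod 12). Working modulo 36, k ∈ {1, 13, 25}; for each such r, r³ ≡ 1 (mod 36).

(⇐) Conversely, the residues r modulo 36 with r³ ≡ 1 (mod 36) are exactly {1, 13, 25}, and each is ≡ 1 (mod 12).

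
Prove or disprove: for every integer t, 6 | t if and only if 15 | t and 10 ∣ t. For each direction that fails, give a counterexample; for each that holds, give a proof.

Only the reverse direction holds.

(⟹) This fails: take t = 6. Certainly 6 ∣ 6, but 15 ∤ 6.

(⟸) Suppose 15 ∣ t and 10 ∣ t. Any common multiple of 15 and 10 is a multiple of their lcm; here lcm(15, 10) = 15·10/gcd(15, 10) = 150/5 = 30, so 30 ∣ t. Since 6 ∣ 30, it follows that 6 ∣ t.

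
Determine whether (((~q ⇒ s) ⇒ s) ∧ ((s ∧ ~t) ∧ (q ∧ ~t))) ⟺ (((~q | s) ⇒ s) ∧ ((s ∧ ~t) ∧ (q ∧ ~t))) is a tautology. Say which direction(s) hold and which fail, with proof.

Both directions hold.

(⟹) Assume the antecedent. If t is true, the antecedent cannot hold. If t is false, the antecedent forces (t = F, s = T, q = T), and the consequent holds there. Either way the consequent holds.

(⟸) Assume the antecedent. If t is true, the antecedent cannot hold. If t is false, the antecedent forces (t = F, s = T, q = T), and the consequent holds there. Either way the consequent holds.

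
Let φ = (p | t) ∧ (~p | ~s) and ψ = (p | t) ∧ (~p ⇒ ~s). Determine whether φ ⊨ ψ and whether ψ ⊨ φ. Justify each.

(⇒) fails and (⇐) fails.

(⟹) This fails. Under t = T, s = T, p = F, the left side is true but the right side is false.

(⟸) This fails. Under t = F, s = T, p = T, the left side is false but the right side is true.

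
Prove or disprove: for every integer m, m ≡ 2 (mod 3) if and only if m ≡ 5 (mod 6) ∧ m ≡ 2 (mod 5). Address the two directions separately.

(⟹) This fails: m = 2 gives 2 ≡ 2 (mod 3) but 2 ≡ 2 (mod 6), so the conjunction on the right does not hold.

(⟸) Conversely, if m ≡ 5 (mod 6) and m ≡ 2 (mod 5), then by the Chinese remainder theorem m ≡ 17 (mod 30). Since 17 ≡ 2 (mod 3) and 3 ∣ 30, we get m ≡ 2 (mod 3).

(⇒) fails; (⇐) holds.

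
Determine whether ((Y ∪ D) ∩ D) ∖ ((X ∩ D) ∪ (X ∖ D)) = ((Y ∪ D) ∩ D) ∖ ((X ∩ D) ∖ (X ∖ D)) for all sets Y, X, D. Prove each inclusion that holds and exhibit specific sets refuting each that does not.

Both inclusions hold; the sets are equal.

Reverse inclusion. Let x ∈ ((Y ∪ D) ∩ D) ∖ ((X ∩ D) ∖ (X ∖ D)). Then either x ∈ D and x ∉ Y, X; or x ∈ Y ∩ D and x ∉ X. In each case x ∈ ((Y ∪ D) ∩ D) ∖ ((X ∩ D) ∪ (X ∖ D)), so ((Y ∪ D) ∩ D) ∖ ((X ∩ D) ∖ (X ∖ D)) ⊆ ((Y ∪ D) ∩ D) ∖ ((X ∩ D) ∪ (X ∖ D)).

Forward inclusion. Let x ∈ ((Y ∪ D) ∩ D) ∖ ((X ∩ D) ∪ (X ∖ D)). Then either x ∈ D and x ∉ Y, X; or x ∈ Y ∩ D and x ∉ X. In each case x ∈ ((Y ∪ D) ∩ D) ∖ ((X ∩ D) ∖ (X ∖ D)), so ((Y ∪ D) ∩ D) ∖ ((X ∩ D) ∪ (X ∖ D)) ⊆ ((Y ∪ D) ∩ D) ∖ ((X ∩ D) ∖ (X ∖ D)).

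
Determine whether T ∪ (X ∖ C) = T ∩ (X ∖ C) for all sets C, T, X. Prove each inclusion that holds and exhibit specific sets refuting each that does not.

Forward inclusion. This inclusion fails. Take C = ∅, T = {1}, X = ∅; then 1 ∈ T ∪ (X ∖ C) but 1 ∉ T ∩ (X ∖ C).

Reverse inclusion. Let x ∈ T ∩ (X ∖ C). Then x ∈ T ∩ X and x ∉ C, from which x ∈ T ∪ (X ∖ C).

The sets are not equal: only the reverse inclusion holds.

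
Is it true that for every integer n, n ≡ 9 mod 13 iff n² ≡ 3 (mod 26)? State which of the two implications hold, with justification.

Forward direction. This fails: take n = 22. Then 22 ≡ 9 (mod 13), but 22² = 484 ≡ 16 (mod 26), not 3.

Converse. This fails: take n = 17. Then 17² = 289 ≡ 3 (mod 26), yet 17 ≡ 4 (mod 13), not 9.

(⇒) fails and (⇐) fails.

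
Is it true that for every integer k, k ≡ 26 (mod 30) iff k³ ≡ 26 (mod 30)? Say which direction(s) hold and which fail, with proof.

Both directions hold; the statement is true.

[⇒] Suppose k ≡ 26 (mod 30). Write k = 30j + 26. Then (30j + 26)³ = 27000j³ + 70200j² + 60840j + 17576 = 30(900j³ + 2340j² + 2028j + 585) + 26, so k³ ≡ 26 (mod 30).

[⇐] Conversely, suppose k³ ≡ 26 (mod 30). The only residue r in {0, …, 29} with r³ ≡ 26 (mod 30) is r = 26, so k ≡ 26 (mod 30).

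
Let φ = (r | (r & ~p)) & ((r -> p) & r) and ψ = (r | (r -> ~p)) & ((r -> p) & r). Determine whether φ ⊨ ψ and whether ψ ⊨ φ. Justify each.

[⇒] Assume the antecedent. If p is true, the antecedent forces (p = T, r = T), and the consequent holds there. If p is false, the antecedent cannot hold. Either way the consequent holds.

[⇐] Assume the antecedent. If p is true, the antecedent forces (p = T, r = T), and the consequent holds there. If p is false, the antecedent cannot hold. Either way the consequent holds.

Both directions hold.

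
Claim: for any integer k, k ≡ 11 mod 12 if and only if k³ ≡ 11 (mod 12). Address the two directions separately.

Forward direction. Suppose k ≡ 11 mod 12. Write k = 12j + 11. Then (12j + 11)³ = 1728j³ + 4752j² + 4356j + 1331 = 12(144j³ + 396j² + 363j + 110) + 11, so k³ ≡ 11 (mod 12).

Converse. For the converse, argue contrapositively. If k ≢ 11 (mod 12), then k is congruent to one of 0, 1, 2, 3, 4, 5, 6, 7, 8, 9, 10 modulo 12, and these give k³ ≡ 0, 1, 8, 3, 4, 5, 0, 7, 8, 9, 4 respectively — never 11.

Both implications hold.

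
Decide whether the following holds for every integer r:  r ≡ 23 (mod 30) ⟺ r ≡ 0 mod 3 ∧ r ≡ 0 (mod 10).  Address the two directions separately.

(⟹) This fails: r = 23 gives 23 ≡ 23 (mod 30) but 23 ≡ 2 (mod 3), so the conjunction on the right does not hold.

(⟸) This fails: r = 0 satisfies both congruences on the right (0 ≡ 0 mod 3 and 0 ≡ 0 mod 10) yet 0 ≡ 0 (mod 30), not 23.

Neither implication holds.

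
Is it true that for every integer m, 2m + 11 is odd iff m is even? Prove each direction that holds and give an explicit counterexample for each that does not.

[⇒] This fails: take m = 1. Then 2m + 11 = 13, which is odd, yet m = 1 is odd, not even.

[⇐] Suppose m is even. Since 2 is even, 2m is even for every m, so 2m + 11 has the same parity as 11, which is odd. Hence 2m + 11 is odd.

Only the converse holds.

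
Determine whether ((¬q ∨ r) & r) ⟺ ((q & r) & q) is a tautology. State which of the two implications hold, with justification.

[⇐] Assume the antecedent. If r is true, (¬q ∨ r) & r reduces to true regardless of the other variables. If r is false, the antecedent cannot hold. Either way (¬q ∨ r) & r holds.

[⇒] This fails. Under r = T, q = F, the left side is true but the right side is false.

Only the converse holds.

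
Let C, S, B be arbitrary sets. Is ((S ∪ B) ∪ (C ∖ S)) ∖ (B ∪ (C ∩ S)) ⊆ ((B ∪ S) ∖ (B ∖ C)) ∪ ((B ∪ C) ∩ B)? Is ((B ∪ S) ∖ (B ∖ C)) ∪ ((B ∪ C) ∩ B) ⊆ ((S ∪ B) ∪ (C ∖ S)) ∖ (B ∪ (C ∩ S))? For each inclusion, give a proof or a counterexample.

Forward inclusion. This inclusion fails. Take C = {1}, S = ∅, B = ∅; then 1 ∈ ((S ∪ B) ∪ (C ∖ S)) ∖ (B ∪ (C ∩ S)) but 1 ∉ ((B ∪ S) ∖ (B ∖ C)) ∪ ((B ∪ C) ∩ B).

Reverse inclusion. This inclusion fails. Take C = {1}, S = {1}, B = ∅; then 1 ∈ ((B ∪ S) ∖ (B ∖ C)) ∪ ((B ∪ C) ∩ B) but 1 ∉ ((S ∪ B) ∪ (C ∖ S)) ∖ (B ∪ (C ∩ S)).

(⊆) fails and (⊇) fails.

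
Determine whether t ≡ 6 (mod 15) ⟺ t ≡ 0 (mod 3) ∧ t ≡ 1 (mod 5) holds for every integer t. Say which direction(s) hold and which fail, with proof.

(⇒) Suppose t ≡ 6 (mod 15); write t = 15j + 6. Since 3 ∣ 15, reducing mod 3 gives t ≡ 6 ≡ 0 (mod 3); since 5 ∣ 15, reducing mod 5 gives t ≡ 6 ≡ 1 (mod 5).

(⇐) Conversely, if t ≡ 0 (mod 3) and t ≡ 1 (mod 5), then by the Chinese remainder theorem t ≡ 6 (mod 15). This is exactly t ≡ 6 (mod 15).

Both directions hold.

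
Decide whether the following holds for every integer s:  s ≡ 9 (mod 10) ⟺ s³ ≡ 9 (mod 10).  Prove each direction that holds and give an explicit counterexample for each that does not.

The biconditional holds.

(⇐) For the converse, argue contrapositively. If s ≢ 9 (mod 10), then s is congruent to one of 0, 1, 2, 3, 4, 5, 6, 7, 8 modulo 10, and these give s³ ≡ 0, 1, 8, 7, 4, 5, 6, 3, 2 respectively — never 9.

(⇒) Suppose s ≡ 9 (mod 10). Write s = 10j + 9. Then (10j + 9)³ = 1000j³ + 2700j² + 2430j + 729 = 10(100j³ + 270j² + 243j + 72) + 9, so s³ ≡ 9 (mod 10).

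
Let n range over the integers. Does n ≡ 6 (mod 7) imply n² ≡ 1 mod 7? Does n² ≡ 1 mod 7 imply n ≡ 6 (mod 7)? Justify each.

(⇐) This fails: take n = 1. Then 1² = 1 ≡ 1 (mod 7), yet 1 ≡ 1 (mod 7), not 6.

(⇒) Suppose n ≡ 6 (mod 7). Write n = 7j + 6. Then (7j + 6)² = 49j² + 84j + 36 = 7(7j² + 12j + 5) + 1, so n² ≡ 1 (mod 7).

Only the forward direction holds.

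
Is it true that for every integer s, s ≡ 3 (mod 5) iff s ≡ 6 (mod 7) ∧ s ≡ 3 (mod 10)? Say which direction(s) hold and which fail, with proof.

Only the converse holds.

(⟹) This fails: s = 33 gives 33 ≡ 3 (mod 5) but 33 ≡ 5 (mod 7), so the conjunction on the right does not hold.

(⟸) Conversely, if s ≡ 6 (mod 7) and s ≡ 3 (mod 10), then by the Chinese remainder theorem s ≡ 13 (mod 70). Since 13 ≡ 3 (mod 5) and 5 ∣ 70, we get s ≡ 3 (mod 5).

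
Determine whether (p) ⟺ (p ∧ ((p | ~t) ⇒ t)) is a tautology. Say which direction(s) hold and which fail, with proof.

(⇒) fails; (⇐) holds.

Forward direction. This fails. Under p = T, t = F, the left side is true but the right side is false.

Converse. Assume the antecedent. If p is true, p reduces to true regardless of the other variables. If p is false, the antecedent cannot hold. Either way p holds.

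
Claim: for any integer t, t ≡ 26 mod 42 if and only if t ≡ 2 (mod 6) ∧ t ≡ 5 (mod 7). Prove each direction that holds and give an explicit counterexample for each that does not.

Both directions hold.

(⇒) Suppose t ≡ 26 (mod 42); write t = 42j + 26. Since 6 ∣ 42, reducing mod 6 gives t ≡ 26 ≡ 2 (mod 6); since 7 ∣ 42, reducing mod 7 gives t ≡ 26 ≡ 5 (mod 7).

(⇐) Conversely, if t ≡ 2 (mod 6) and t ≡ 5 (mod 7), then by the Chinese remainder theorem t ≡ 26 (mod 42). This is exactly t ≡ 26 (mod 42).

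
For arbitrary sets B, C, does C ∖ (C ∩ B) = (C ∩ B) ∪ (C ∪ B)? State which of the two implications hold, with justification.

(⊇) This inclusion fails. Take B = {1}, C = ∅; then 1 ∈ (C ∩ B) ∪ (C ∪ B) but 1 ∉ C ∖ (C ∩ B).

(⊆) Let x ∈ C ∖ (C ∩ B). Then x ∈ C and x ∉ B, from which x ∈ (C ∩ B) ∪ (C ∪ B).

(⊆) holds; (⊇) fails.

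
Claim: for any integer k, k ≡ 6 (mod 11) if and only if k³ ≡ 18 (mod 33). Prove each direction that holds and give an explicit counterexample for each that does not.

Only the reverse direction holds.

(←) The residues r modulo 33 with r³ ≡ 18 (mod 33) are exactly {6}, and each is ≡ 6 (mod 11).

(→) This fails: take k = 17. Then 17 ≡ 6 (mod 11), but 17³ = 4913 ≡ 29 (mod 33), not 18.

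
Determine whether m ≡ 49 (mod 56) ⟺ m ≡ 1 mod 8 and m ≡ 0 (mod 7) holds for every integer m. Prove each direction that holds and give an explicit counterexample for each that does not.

Both directions hold.

[⇒] Suppose m ≡ 49 (mod 56); write m = 56j + 49. Since 8 ∣ 56, reducing mod 8 gives m ≡ 49 ≡ 1 (mod 8); since 7 ∣ 56, reducing mod 7 gives m ≡ 49 ≡ 0 (mod 7).

[⇐] Conversely, if m ≡ 1 (mod 8) and m ≡ 0 (mod 7), then by the Chinese remainder theorem m ≡ 49 (mod 56). This is exactly m ≡ 49 (mod 56).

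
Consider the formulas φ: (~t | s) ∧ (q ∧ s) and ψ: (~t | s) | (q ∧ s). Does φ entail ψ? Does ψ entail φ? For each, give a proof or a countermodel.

Forward direction. Assume the antecedent. If s is true, (~t | s) | (q ∧ s) reduces to true regardless of the other variables. If s is false, the antecedent cannot hold. Either way (~t | s) | (q ∧ s) holds.

Converse. This fails. Under s = F, q = F, t = F, the left side is false but the right side is true.

Only the forward implication holds.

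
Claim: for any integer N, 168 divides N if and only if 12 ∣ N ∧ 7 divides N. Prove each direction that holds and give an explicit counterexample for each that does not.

(←) This fails: take N = 84. Both 12 ∣ 84 and 7 ∣ 84, yet 84 is not a multiple of 168 (since 84 = 0·168 + 84), so 168 ∤ 84.

(→) If 168 ∣ N, write N = 168q. Since 168 = 14·12, N = 12·(14q), so 12 ∣ N; and since 168 = 24·7, N = 7·(24q), so 7 ∣ N.

The forward direction holds; the converse fails.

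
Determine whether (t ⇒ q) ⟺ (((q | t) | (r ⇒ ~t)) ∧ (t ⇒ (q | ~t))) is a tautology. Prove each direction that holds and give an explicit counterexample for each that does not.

The biconditional holds.

(⇐) Assume the antecedent. If t is true, the antecedent forces (t = T, q = T, r = F) or (t = T, q = T, r = T), and t ⇒ q holds there. If t is false, t ⇒ q reduces to true regardless of the other variables. Either way t ⇒ q holds.

(⇒) Assume the antecedent. If t is true, the antecedent forces (t = T, q = T, r = F) or (t = T, q = T, r = T), and the consequent holds there. If t is false, the consequent reduces to true regardless of the other variables. Either way the consequent holds.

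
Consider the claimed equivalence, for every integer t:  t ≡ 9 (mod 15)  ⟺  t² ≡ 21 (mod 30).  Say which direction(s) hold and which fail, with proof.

(⇒) fails and (⇐) fails.

(⟹) This fails: take t = 24. Then 24 ≡ 9 (mod 15), but 24² = 576 ≡ 6 (mod 30), not 21.

(⟸) This fails: take t = 21. Then 21² = 441 ≡ 21 (mod 30), yet 21 ≡ 6 (mod 15), not 9.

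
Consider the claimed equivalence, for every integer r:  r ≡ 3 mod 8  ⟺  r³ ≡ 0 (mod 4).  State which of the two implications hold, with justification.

(⟹) This fails: take r = 3. Then 3 ≡ 3 (mod 8), but 3³ = 27 ≡ 3 (mod 4), not 0.

(⟸) This fails: take r = 0. Then 0³ = 0 ≡ 0 (mod 4), yet 0 ≡ 0 (mod 8), not 3.

Neither direction holds.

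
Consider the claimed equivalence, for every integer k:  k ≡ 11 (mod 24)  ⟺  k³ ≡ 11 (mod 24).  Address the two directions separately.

(⇒) Suppose k ≡ 11 (mod 24). Write k = 24j + 11. Then (24j + 11)³ = 13824j³ + 19008j² + 8712j + 1331 = 24(576j³ + 792j² + 363j + 55) + 11, so k³ ≡ 11 (mod 24).

(⇐) Conversely, suppose k³ ≡ 11 (mod 24). The only residue r in {0, …, 23} with r³ ≡ 11 (mod 24) is r = 11, so k ≡ 11 (mod 24).

Both directions hold.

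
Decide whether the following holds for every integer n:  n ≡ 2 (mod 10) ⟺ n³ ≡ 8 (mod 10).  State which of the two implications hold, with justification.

Forward direction. Suppose n ≡ 2 (mod 10). Write n = 10j + 2. Then (10j + 2)³ = 1000j³ + 600j² + 120j + 8 = 10(100j³ + 60j² + 12j) + 8, so n³ ≡ 8 (mod 10).

Converse. Suppose n³ ≡ 8 (mod 10). The only residue r in {0, …, 9} with r³ ≡ 8 (mod 10) is r = 2, so n ≡ 2 (mod 10).

Equivalent; both directions hold.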